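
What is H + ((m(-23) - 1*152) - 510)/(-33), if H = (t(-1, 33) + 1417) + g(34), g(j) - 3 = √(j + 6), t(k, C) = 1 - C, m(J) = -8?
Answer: 46474/33 + 2*√10 ≈ 1414.6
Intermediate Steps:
g(j) = 3 + √(6 + j) (g(j) = 3 + √(j + 6) = 3 + √(6 + j))
H = 1388 + 2*√10 (H = ((1 - 1*33) + 1417) + (3 + √(6 + 34)) = ((1 - 33) + 1417) + (3 + √40) = (-32 + 1417) + (3 + 2*√10) = 1385 + (3 + 2*√10) = 1388 + 2*√10 ≈ 1394.3)
H + ((m(-23) - 1*152) - 510)/(-33) = (1388 + 2*√10) + ((-8 - 1*152) - 510)/(-33) = (1388 + 2*√10) + ((-8 - 152) - 510)*(-1/33) = (1388 + 2*√10) + (-160 - 510)*(-1/33) = (1388 + 2*√10) - 670*(-1/33) = (1388 + 2*√10) + 670/33 = 46474/33 + 2*√10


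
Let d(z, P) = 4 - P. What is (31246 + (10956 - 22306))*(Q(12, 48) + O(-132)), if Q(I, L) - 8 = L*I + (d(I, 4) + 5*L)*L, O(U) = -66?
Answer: 239508048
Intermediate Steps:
Q(I, L) = 8 + 5*L² + I*L (Q(I, L) = 8 + (L*I + ((4 - 1*4) + 5*L)*L) = 8 + (I*L + ((4 - 4) + 5*L)*L) = 8 + (I*L + (0 + 5*L)*L) = 8 + (I*L + (5*L)*L) = 8 + (I*L + 5*L²) = 8 + (5*L² + I*L) = 8 + 5*L² + I*L)
(31246 + (10956 - 22306))*(Q(12, 48) + O(-132)) = (31246 + (10956 - 22306))*((8 + 5*48² + 12*48) - 66) = (31246 - 11350)*((8 + 5*2304 + 576) - 66) = 19896*((8 + 11520 + 576) - 66) = 19896*(12104 - 66) = 19896*12038 = 239508048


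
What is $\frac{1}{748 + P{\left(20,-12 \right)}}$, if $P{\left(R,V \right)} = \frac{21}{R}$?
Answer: $\frac{20}{14981} \approx 0.001335$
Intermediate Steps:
$\frac{1}{748 + P{\left(20,-12 \right)}} = \frac{1}{748 + \frac{21}{20}} = \frac{1}{\frac{14981}{20}} = \frac{20}{14981}$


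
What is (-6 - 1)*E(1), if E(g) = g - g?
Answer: 0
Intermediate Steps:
E(g) = 0
(-6 - 1)*E(1) = (-6 - 1)*0 = -7*0 = 0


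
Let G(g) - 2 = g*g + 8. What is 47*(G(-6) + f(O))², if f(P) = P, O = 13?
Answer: 163607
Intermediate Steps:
G(g) = 10 + g² (G(g) = 2 + (g*g + 8) = 2 + (g² + 8) = 2 + (8 + g²) = 10 + g²)
47*(G(-6) + f(O))² = 47*((10 + (-6)²) + 13)² = 47*((10 + 36) + 13)² = 47*(46 + 13)² = 47*59² = 47*3481 = 163607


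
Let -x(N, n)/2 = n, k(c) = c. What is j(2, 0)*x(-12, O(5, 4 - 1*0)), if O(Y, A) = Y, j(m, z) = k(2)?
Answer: -20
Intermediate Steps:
j(m, z) = 2
x(N, n) = -2*n
j(2, 0)*x(-12, O(5, 4 - 1*0)) = 2*(-2*5) = 2*(-10) = -20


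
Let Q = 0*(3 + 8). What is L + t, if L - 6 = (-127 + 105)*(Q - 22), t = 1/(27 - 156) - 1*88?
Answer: 51857/129 ≈ 401.99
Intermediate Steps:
Q = 0 (Q = 0*11 = 0)
t = -11353/129 (t = 1/(-129) - 88 = -1/129 - 88 = -11353/129 ≈ -88.008)
L = 490 (L = 6 + (-127 + 105)*(0 - 22) = 6 - 22*(-22) = 6 + 484 = 490)
L + t = 490 - 11353/129 = 51857/129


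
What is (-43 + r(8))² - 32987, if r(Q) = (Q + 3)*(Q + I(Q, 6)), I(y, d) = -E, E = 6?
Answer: -32546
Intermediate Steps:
I(y, d) = -6 (I(y, d) = -1*6 = -6)
r(Q) = (-6 + Q)*(3 + Q) (r(Q) = (Q + 3)*(Q - 6) = (3 + Q)*(-6 + Q) = (-6 + Q)*(3 + Q))
(-43 + r(8))² - 32987 = (-43 + (-18 + 8² - 3*8))² - 32987 = (-43 + (-18 + 64 - 24))² - 32987 = (-43 + 22)² - 32987 = (-21)² - 32987 = 441 - 32987 = -32546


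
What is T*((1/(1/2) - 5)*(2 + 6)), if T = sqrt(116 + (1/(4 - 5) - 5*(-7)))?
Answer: -120*sqrt(6) ≈ -293.94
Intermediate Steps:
T = 5*sqrt(6) (T = sqrt(116 + (1/(-1) + 35)) = sqrt(116 + (-1 + 35)) = sqrt(116 + 34) = sqrt(150) = 5*sqrt(6) ≈ 12.247)
T*((1/(1/2) - 5)*(2 + 6)) = (5*sqrt(6))*((1/(1/2) - 5)*(2 + 6)) = (5*sqrt(6))*((1/(1*(1/2)) - 5)*8) = (5*sqrt(6))*((1/(1/2) - 5)*8) = (5*sqrt(6))*((2 - 5)*8) = (5*sqrt(6))*(-3*8) = (5*sqrt(6))*(-24) = -120*sqrt(6)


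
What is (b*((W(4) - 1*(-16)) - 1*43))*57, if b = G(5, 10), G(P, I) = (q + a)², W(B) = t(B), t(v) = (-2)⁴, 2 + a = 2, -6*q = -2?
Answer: -209/3 ≈ -69.667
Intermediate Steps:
q = ⅓ (q = -⅙*(-2) = ⅓ ≈ 0.33333)
a = 0 (a = -2 + 2 = 0)
t(v) = 16
W(B) = 16
G(P, I) = ⅑ (G(P, I) = (⅓ + 0)² = (⅓)² = ⅑)
b = ⅑ ≈ 0.11111
(b*((W(4) - 1*(-16)) - 1*43))*57 = (((16 - 1*(-16)) - 1*43)/9)*57 = (((16 + 16) - 43)/9)*57 = ((32 - 43)/9)*57 = ((⅑)*(-11))*57 = -11/9*57 = -209/3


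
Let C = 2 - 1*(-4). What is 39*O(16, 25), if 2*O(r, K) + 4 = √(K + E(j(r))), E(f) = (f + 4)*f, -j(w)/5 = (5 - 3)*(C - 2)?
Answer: -78 + 39*√1465/2 ≈ 668.37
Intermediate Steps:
C = 6 (C = 2 + 4 = 6)
j(w) = -40 (j(w) = -5*(5 - 3)*(6 - 2) = -10*4 = -5*8 = -40)
E(f) = f*(4 + f) (E(f) = (4 + f)*f = f*(4 + f))
O(r, K) = -2 + √(1440 + K)/2 (O(r, K) = -2 + √(K - 40*(4 - 40))/2 = -2 + √(K - 40*(-36))/2 = -2 + √(K + 1440)/2 = -2 + √(1440 + K)/2)
39*O(16, 25) = 39*(-2 + √(1440 + 25)/2) = 39*(-2 + √1465/2) = -78 + 39*√1465/2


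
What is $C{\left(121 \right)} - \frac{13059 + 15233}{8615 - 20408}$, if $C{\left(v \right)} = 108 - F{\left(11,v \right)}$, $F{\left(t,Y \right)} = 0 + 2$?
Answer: $\frac{1278350}{11793} \approx 108.4$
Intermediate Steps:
$F{\left(t,Y \right)} = 2$
$C{\left(v \right)} = 106$ ($C{\left(v \right)} = 108 - 2 = 106$)
$C{\left(121 \right)} - \frac{13059 + 15233}{8615 - 20408} = 106 - \frac{13059 + 15233}{8615 - 20408} = 106 - \frac{28292}{-11793} = 106 - 28292 \left(- \frac{1}{11793}\right) = 106 - - \frac{28292}{11793} = 106 + \frac{28292}{11793} = \frac{1278350}{11793}$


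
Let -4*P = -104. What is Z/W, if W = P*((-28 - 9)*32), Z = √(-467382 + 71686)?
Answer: -I*√24731/7696 ≈ -0.020434*I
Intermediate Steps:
P = 26 (P = -¼*(-104) = 26)
Z = 4*I*√24731 (Z = √(-395696) = 4*I*√24731 ≈ 629.04*I)
W = -30784 (W = 26*((-28 - 9)*32) = 26*(-37*32) = 26*(-1184) = -30784)
Z/W = (4*I*√24731)/(-30784) = (4*I*√24731)*(-1/30784) = -I*√24731/7696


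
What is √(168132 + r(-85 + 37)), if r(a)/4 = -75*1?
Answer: 18*√518 ≈ 409.67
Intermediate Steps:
r(a) = -300 (r(a) = 4*(-75*1) = 4*(-75) = -300)
√(168132 + r(-85 + 37)) = √(168132 - 300) = √167832 = 18*√518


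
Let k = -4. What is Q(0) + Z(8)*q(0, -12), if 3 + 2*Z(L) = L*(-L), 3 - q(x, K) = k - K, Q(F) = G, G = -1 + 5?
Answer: 343/2 ≈ 171.50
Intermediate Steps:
G = 4
Q(F) = 4
q(x, K) = 7 + K (q(x, K) = 3 - (-4 - K) = 3 + (4 + K) = 7 + K)
Z(L) = -3/2 - L²/2 (Z(L) = -3/2 + (L*(-L))/2 = -3/2 + (-L²)/2 = -3/2 - L²/2)
Q(0) + Z(8)*q(0, -12) = 4 + (-3/2 - ½*8²)*(7 - 12) = 4 + (-3/2 - ½*64)*(-5) = 4 + (-3/2 - 32)*(-5) = 4 - 67/2*(-5) = 4 + 335/2 = 343/2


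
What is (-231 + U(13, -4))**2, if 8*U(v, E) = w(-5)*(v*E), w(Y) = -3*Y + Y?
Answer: 87616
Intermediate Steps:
w(Y) = -2*Y
U(v, E) = 5*E*v/4 (U(v, E) = ((-2*(-5))*(v*E))/8 = (10*(E*v))/8 = (10*E*v)/8 = 5*E*v/4)
(-231 + U(13, -4))**2 = (-231 + (5/4)*(-4)*13)**2 = (-231 - 65)**2 = (-296)**2 = 87616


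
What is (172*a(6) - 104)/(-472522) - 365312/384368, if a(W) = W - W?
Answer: -5393061956/5675698003 ≈ -0.95020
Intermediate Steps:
a(W) = 0
(172*a(6) - 104)/(-472522) - 365312/384368 = (172*0 - 104)/(-472522) - 365312/384368 = (0 - 104)*(-1/472522) - 365312*1/384368 = -104*(-1/472522) - 22832/24023 = 52/236261 - 22832/24023 = -5393061956/5675698003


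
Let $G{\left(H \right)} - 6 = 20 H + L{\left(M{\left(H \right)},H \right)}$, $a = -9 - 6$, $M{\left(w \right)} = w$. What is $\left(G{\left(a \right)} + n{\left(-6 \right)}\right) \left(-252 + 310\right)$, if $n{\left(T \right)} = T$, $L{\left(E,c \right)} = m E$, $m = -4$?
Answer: $-13920$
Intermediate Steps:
$a = -15$
$L{\left(E,c \right)} = - 4 E$
$G{\left(H \right)} = 6 + 16 H$ ($G{\left(H \right)} = 6 + \left(20 H - 4 H\right) = 6 + 16 H$)
$\left(G{\left(a \right)} + n{\left(-6 \right)}\right) \left(-252 + 310\right) = \left(\left(6 + 16 \left(-15\right)\right) - 6\right) \left(-252 + 310\right) = \left(\left(6 - 240\right) - 6\right) 58 = \left(-234 - 6\right) 58 = \left(-240\right) 58 = -13920$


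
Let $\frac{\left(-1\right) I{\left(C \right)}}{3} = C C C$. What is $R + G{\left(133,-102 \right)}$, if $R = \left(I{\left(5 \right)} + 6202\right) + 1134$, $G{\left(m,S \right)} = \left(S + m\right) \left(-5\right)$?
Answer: $6806$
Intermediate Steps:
$I{\left(C \right)} = - 3 C^{3}$ ($I{\left(C \right)} = - 3 C C C = - 3 C^{2} C = - 3 C^{3}$)
$G{\left(m,S \right)} = - 5 S - 5 m$
$R = 6961$ ($R = \left(- 3 \cdot 5^{3} + 6202\right) + 1134 = \left(\left(-3\right) 125 + 6202\right) + 1134 = \left(-375 + 6202\right) + 1134 = 5827 + 1134 = 6961$)
$R + G{\left(133,-102 \right)} = 6961 - 155 = 6806$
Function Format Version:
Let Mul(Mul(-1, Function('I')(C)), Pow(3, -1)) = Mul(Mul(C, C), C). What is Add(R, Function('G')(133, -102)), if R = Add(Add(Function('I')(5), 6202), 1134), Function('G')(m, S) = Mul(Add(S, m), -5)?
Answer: 6806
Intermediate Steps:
Function('I')(C) = Mul(-3, Pow(C, 3)) (Function('I')(C) = Mul(-3, Mul(Mul(C, C), C)) = Mul(-3, Mul(Pow(C, 2), C)) = Mul(-3, Pow(C, 3)))
Function('G')(m, S) = Add(Mul(-5, S), Mul(-5, m))
R = 6961 (R = Add(Add(Mul(-3, Pow(5, 3)), 6202), 1134) = Add(Add(Mul(-3, 125), 6202), 1134) = Add(Add(-375, 6202), 1134) = Add(5827, 1134) = 6961)
Add(R, Function('G')(133, -102)) = Add(6961, Add(Mul(-5, -102), Mul(-5, 133))) = Add(6961, Add(510, -665)) = Add(6961, -155) = 6806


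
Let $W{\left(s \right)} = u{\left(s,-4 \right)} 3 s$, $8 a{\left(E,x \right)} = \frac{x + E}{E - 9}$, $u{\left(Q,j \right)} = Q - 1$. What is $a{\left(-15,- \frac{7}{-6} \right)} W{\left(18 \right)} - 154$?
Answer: $- \frac{5623}{64} \approx -87.859$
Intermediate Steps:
$u{\left(Q,j \right)} = -1 + Q$
$a{\left(E,x \right)} = \frac{E + x}{8 \left(-9 + E\right)}$ ($a{\left(E,x \right)} = \frac{\left(x + E\right) \frac{1}{E - 9}}{8} = \frac{\left(E + x\right) \frac{1}{-9 + E}}{8} = \frac{\frac{1}{-9 + E} \left(E + x\right)}{8} = \frac{E + x}{8 \left(-9 + E\right)}$)
$W{\left(s \right)} = s \left(-3 + 3 s\right)$ ($W{\left(s \right)} = \left(-1 + s\right) 3 s = \left(-3 + 3 s\right) s = s \left(-3 + 3 s\right)$)
$a{\left(-15,- \frac{7}{-6} \right)} W{\left(18 \right)} - 154 = \frac{-15 - \frac{7}{-6}}{8 \left(-9 - 15\right)} 3 \cdot 18 \left(-1 + 18\right) - 154 = \frac{-15 - - \frac{7}{6}}{8 \left(-24\right)} 3 \cdot 18 \cdot 17 - 154 = \frac{1}{8} \left(- \frac{1}{24}\right) \left(-15 + \frac{7}{6}\right) 918 - 154 = \frac{1}{8} \left(- \frac{1}{24}\right) \left(- \frac{83}{6}\right) 918 - 154 = \frac{83}{1152} \cdot 918 - 154 = \frac{4233}{64} - 154 = - \frac{5623}{64}$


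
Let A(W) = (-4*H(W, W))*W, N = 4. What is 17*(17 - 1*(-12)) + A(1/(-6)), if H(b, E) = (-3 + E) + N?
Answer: 4442/9 ≈ 493.56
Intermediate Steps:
H(b, E) = 1 + E (H(b, E) = (-3 + E) + 4 = 1 + E)
A(W) = W*(-4 - 4*W) (A(W) = (-4*(1 + W))*W = (-4 - 4*W)*W = W*(-4 - 4*W))
17*(17 - 1*(-12)) + A(1/(-6)) = 17*(17 - 1*(-12)) - 4*(1 + 1/(-6))/(-6) = 17*(17 + 12) - 4*(-1/6)*(1 - 1/6) = 17*29 - 4*(-1/6)*5/6 = 493 + 5/9 = 4442/9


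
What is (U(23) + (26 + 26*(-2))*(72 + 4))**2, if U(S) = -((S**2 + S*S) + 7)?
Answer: 9247681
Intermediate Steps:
U(S) = -7 - 2*S**2 (U(S) = -((S**2 + S**2) + 7) = -(2*S**2 + 7) = -(7 + 2*S**2) = -7 - 2*S**2)
(U(23) + (26 + 26*(-2))*(72 + 4))**2 = ((-7 - 2*23**2) + (26 + 26*(-2))*(72 + 4))**2 = ((-7 - 2*529) + (26 - 52)*76)**2 = ((-7 - 1058) - 26*76)**2 = (-1065 - 1976)**2 = (-3041)**2 = 9247681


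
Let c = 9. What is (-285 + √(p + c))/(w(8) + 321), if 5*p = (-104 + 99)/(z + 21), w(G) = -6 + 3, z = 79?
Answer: -95/106 + √899/3180 ≈ -0.88680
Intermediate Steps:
w(G) = -3
p = -1/100 (p = ((-104 + 99)/(79 + 21))/5 = (-5/100)/5 = (-5*1/100)/5 = (⅕)*(-1/20) = -1/100 ≈ -0.010000)
(-285 + √(p + c))/(w(8) + 321) = (-285 + √(-1/100 + 9))/(-3 + 321) = (-285 + √(899/100))/318 = (-285 + √899/10)*(1/318) = -95/106 + √899/3180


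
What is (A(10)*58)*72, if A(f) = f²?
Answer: 417600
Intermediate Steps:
(A(10)*58)*72 = (10²*58)*72 = (100*58)*72 = 5800*72 = 417600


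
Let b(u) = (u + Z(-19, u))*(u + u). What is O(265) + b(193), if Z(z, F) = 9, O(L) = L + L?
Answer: 78502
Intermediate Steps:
O(L) = 2*L
b(u) = 2*u*(9 + u) (b(u) = (u + 9)*(u + u) = (9 + u)*(2*u) = 2*u*(9 + u))
O(265) + b(193) = 2*265 + 2*193*(9 + 193) = 530 + 2*193*202 = 530 + 77972 = 78502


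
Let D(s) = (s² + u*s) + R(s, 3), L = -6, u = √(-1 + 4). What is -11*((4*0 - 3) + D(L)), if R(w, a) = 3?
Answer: -396 + 66*√3 ≈ -281.68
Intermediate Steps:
u = √3 ≈ 1.7320
D(s) = 3 + s² + s*√3 (D(s) = (s² + √3*s) + 3 = (s² + s*√3) + 3 = 3 + s² + s*√3)
-11*((4*0 - 3) + D(L)) = -11*((4*0 - 3) + (3 + (-6)² - 6*√3)) = -11*((0 - 3) + (3 + 36 - 6*√3)) = -11*(-3 + (39 - 6*√3)) = -11*(36 - 6*√3) = -396 + 66*√3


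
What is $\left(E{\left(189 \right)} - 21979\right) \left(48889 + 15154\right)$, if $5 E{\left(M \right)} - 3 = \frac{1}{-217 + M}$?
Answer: $- \frac{28151262573}{20} \approx -1.4076 \cdot 10^{9}$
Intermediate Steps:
$E{\left(M \right)} = \frac{3}{5} + \frac{1}{5 \left(-217 + M\right)}$
$\left(E{\left(189 \right)} - 21979\right) \left(48889 + 15154\right) = \left(\frac{-650 + 3 \cdot 189}{5 \left(-217 + 189\right)} - 21979\right) \left(48889 + 15154\right) = \left(\frac{-650 + 567}{5 \left(-28\right)} - 21979\right) 64043 = \left(\frac{1}{5} \left(- \frac{1}{28}\right) \left(-83\right) - 21979\right) 64043 = \left(\frac{83}{140} - 21979\right) 64043 = \left(- \frac{3076977}{140}\right) 64043 = - \frac{28151262573}{20}$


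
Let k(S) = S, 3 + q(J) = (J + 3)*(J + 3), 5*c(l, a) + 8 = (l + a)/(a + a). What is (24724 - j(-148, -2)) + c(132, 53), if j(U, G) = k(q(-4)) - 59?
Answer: 13135387/530 ≈ 24784.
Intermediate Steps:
c(l, a) = -8/5 + (a + l)/(10*a) (c(l, a) = -8/5 + ((l + a)/(a + a))/5 = -8/5 + ((a + l)/((2*a)))/5 = -8/5 + ((a + l)*(1/(2*a)))/5 = -8/5 + ((a + l)/(2*a))/5 = -8/5 + (a + l)/(10*a))
q(J) = -3 + (3 + J)² (q(J) = -3 + (J + 3)*(J + 3) = -3 + (3 + J)*(3 + J) = -3 + (3 + J)²)
j(U, G) = -61 (j(U, G) = (-3 + (3 - 4)²) - 59 = (-3 + (-1)²) - 59 = (-3 + 1) - 59 = -2 - 59 = -61)
(24724 - j(-148, -2)) + c(132, 53) = (24724 - 1*(-61)) + (⅒)*(132 - 15*53)/53 = (24724 + 61) + (⅒)*(1/53)*(132 - 795) = 24785 + (⅒)*(1/53)*(-663) = 24785 - 663/530 = 13135387/530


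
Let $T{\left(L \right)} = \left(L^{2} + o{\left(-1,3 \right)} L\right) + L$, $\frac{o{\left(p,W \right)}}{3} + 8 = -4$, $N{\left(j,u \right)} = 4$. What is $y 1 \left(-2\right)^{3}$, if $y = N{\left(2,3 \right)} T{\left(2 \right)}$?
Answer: $2112$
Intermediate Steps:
$o{\left(p,W \right)} = -36$ ($o{\left(p,W \right)} = -24 + 3 \left(-4\right) = -24 - 12 = -36$)
$T{\left(L \right)} = L^{2} - 35 L$ ($T{\left(L \right)} = \left(L^{2} - 36 L\right) + L = L^{2} - 35 L$)
$y = -264$ ($y = 4 \cdot 2 \left(-35 + 2\right) = 4 \cdot 2 \left(-33\right) = 4 \left(-66\right) = -264$)
$y 1 \left(-2\right)^{3} = \left(-264\right) 1 \left(-2\right)^{3} = \left(-264\right) \left(-8\right) = 2112$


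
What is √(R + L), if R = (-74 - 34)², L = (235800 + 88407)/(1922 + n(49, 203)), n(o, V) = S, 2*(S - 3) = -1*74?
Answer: 3*√292978778/472 ≈ 108.79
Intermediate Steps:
S = -34 (S = 3 + (-1*74)/2 = 3 + (½)*(-74) = 3 - 37 = -34)
n(o, V) = -34
L = 324207/1888 (L = (235800 + 88407)/(1922 - 34) = 324207/1888 ≈ 171.72)
R = 11664 (R = (-108)² = 11664)
√(R + L) = √(11664 + 324207/1888) = √(22345839/1888) = 3*√292978778/472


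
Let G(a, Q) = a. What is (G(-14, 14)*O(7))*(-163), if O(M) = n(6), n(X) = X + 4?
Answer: 22820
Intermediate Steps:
n(X) = 4 + X
O(M) = 10 (O(M) = 4 + 6 = 10)
(G(-14, 14)*O(7))*(-163) = -14*10*(-163) = -140*(-163) = 22820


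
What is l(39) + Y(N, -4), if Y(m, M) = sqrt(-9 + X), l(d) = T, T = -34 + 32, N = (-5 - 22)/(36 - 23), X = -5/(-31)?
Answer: -2 + I*sqrt(8494)/31 ≈ -2.0 + 2.973*I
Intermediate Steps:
X = 5/31 (X = -5*(-1/31) = 5/31 ≈ 0.16129)
N = -27/13 ≈ -2.0769
T = -2
l(d) = -2
Y(m, M) = I*sqrt(8494)/31 (Y(m, M) = sqrt(-9 + 5/31) = sqrt(-274/31) = I*sqrt(8494)/31)
l(39) + Y(N, -4) = -2 + I*sqrt(8494)/31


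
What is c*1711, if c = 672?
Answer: 1149792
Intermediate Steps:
c*1711 = 672*1711 = 1149792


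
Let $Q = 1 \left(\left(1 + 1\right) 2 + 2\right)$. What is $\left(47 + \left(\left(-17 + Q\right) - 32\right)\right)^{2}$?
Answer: $16$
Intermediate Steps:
$Q = 6$ ($Q = 1 \left(2 \cdot 2 + 2\right) = 1 \left(4 + 2\right) = 1 \cdot 6 = 6$)
$\left(47 + \left(\left(-17 + Q\right) - 32\right)\right)^{2} = \left(47 + \left(\left(-17 + 6\right) - 32\right)\right)^{2} = \left(47 - 43\right)^{2} = 4^{2} = 16$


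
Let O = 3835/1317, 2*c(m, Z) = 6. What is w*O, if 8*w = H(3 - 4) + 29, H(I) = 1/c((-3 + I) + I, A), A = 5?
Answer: 42185/3951 ≈ 10.677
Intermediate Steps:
c(m, Z) = 3 (c(m, Z) = (½)*6 = 3)
O = 3835/1317 (O = 3835*(1/1317) = 3835/1317 ≈ 2.9119)
H(I) = ⅓ (H(I) = 1/3 = ⅓)
w = 11/3 (w = (⅓ + 29)/8 = (⅛)*(88/3) = 11/3 ≈ 3.6667)
w*O = (11/3)*(3835/1317) = 42185/3951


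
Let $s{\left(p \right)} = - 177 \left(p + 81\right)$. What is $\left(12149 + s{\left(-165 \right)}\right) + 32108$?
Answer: $59125$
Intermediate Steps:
$s{\left(p \right)} = -14337 - 177 p$ ($s{\left(p \right)} = - 177 \left(81 + p\right) = -14337 - 177 p$)
$\left(12149 + s{\left(-165 \right)}\right) + 32108 = \left(12149 - -14868\right) + 32108 = \left(12149 + \left(-14337 + 29205\right)\right) + 32108 = \left(12149 + 14868\right) + 32108 = 27017 + 32108 = 59125$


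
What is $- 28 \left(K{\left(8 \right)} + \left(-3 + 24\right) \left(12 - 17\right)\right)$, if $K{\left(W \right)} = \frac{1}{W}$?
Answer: $\frac{5873}{2} \approx 2936.5$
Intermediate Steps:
$- 28 \left(K{\left(8 \right)} + \left(-3 + 24\right) \left(12 - 17\right)\right) = - 28 \left(\frac{1}{8} + \left(-3 + 24\right) \left(12 - 17\right)\right) = - 28 \left(\frac{1}{8} + 21 \left(-5\right)\right) = - 28 \left(\frac{1}{8} - 105\right) = \left(-28\right) \left(- \frac{839}{8}\right) = \frac{5873}{2}$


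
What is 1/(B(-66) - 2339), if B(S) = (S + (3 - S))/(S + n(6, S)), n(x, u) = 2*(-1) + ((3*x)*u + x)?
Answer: -1250/2923753 ≈ -0.00042753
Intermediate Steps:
n(x, u) = -2 + x + 3*u*x (n(x, u) = -2 + (3*u*x + x) = -2 + (x + 3*u*x) = -2 + x + 3*u*x)
B(S) = 3/(4 + 19*S) (B(S) = (S + (3 - S))/(S + (-2 + 6 + 3*S*6)) = 3/(S + (-2 + 6 + 18*S)) = 3/(S + (4 + 18*S)) = 3/(4 + 19*S))
1/(B(-66) - 2339) = 1/(3/(4 + 19*(-66)) - 2339) = 1/(3/(4 - 1254) - 2339) = 1/(3/(-1250) - 2339) = 1/(3*(-1/1250) - 2339) = 1/(-3/1250 - 2339) = 1/(-2923753/1250) = -1250/2923753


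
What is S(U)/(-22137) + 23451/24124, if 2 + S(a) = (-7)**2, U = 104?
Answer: 11021297/11362404 ≈ 0.96998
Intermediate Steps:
S(a) = 47 (S(a) = -2 + (-7)**2 = -2 + 49 = 47)
S(U)/(-22137) + 23451/24124 = 47/(-22137) + 23451/24124 = 47*(-1/22137) + 23451*(1/24124) = -1/471 + 23451/24124 = 11021297/11362404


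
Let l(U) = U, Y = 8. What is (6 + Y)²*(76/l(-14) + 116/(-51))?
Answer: -77000/51 ≈ -1509.8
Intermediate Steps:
(6 + Y)²*(76/l(-14) + 116/(-51)) = (6 + 8)²*(76/(-14) + 116/(-51)) = 14²*(76*(-1/14) + 116*(-1/51)) = 196*(-38/7 - 116/51) = 196*(-2750/357) = -77000/51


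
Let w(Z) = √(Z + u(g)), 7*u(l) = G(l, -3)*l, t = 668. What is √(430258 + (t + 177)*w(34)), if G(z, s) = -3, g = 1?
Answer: √(21082642 + 5915*√1645)/7 ≈ 659.66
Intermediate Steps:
u(l) = -3*l/7 (u(l) = (-3*l)/7 = -3*l/7)
w(Z) = √(-3/7 + Z) (w(Z) = √(Z - 3/7*1) = √(Z - 3/7) = √(-3/7 + Z))
√(430258 + (t + 177)*w(34)) = √(430258 + (668 + 177)*(√(-21 + 49*34)/7)) = √(430258 + 845*(√(-21 + 1666)/7)) = √(430258 + 845*(√1645/7)) = √(430258 + 845*√1645/7)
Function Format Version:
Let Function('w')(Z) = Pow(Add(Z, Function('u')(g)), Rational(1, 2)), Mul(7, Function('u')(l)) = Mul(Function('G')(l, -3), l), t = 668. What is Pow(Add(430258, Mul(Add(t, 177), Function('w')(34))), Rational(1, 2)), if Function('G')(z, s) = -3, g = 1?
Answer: Mul(Rational(1, 7), Pow(Add(21082642, Mul(5915, Pow(1645, Rational(1, 2)))), Rational(1, 2))) ≈ 659.66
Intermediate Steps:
Function('u')(l) = Mul(Rational(-3, 7), l) (Function('u')(l) = Mul(Rational(1, 7), Mul(-3, l)) = Mul(Rational(-3, 7), l))
Function('w')(Z) = Pow(Add(Rational(-3, 7), Z), Rational(1, 2)) (Function('w')(Z) = Pow(Add(Z, Mul(Rational(-3, 7), 1)), Rational(1, 2)) = Pow(Add(Z, Rational(-3, 7)), Rational(1, 2)) = Pow(Add(Rational(-3, 7), Z), Rational(1, 2)))
Pow(Add(430258, Mul(Add(t, 177), Function('w')(34))), Rational(1, 2)) = Pow(Add(430258, Mul(Add(668, 177), Mul(Rational(1, 7), Pow(Add(-21, Mul(49, 34)), Rational(1, 2))))), Rational(1, 2)) = Pow(Add(430258, Mul(845, Mul(Rational(1, 7), Pow(Add(-21, 1666), Rational(1, 2))))), Rational(1, 2)) = Pow(Add(430258, Mul(845, Mul(Rational(1, 7), Pow(1645, Rational(1, 2))))), Rational(1, 2)) = Pow(Add(430258, Mul(Rational(845, 7), Pow(1645, Rational(1, 2)))), Rational(1, 2))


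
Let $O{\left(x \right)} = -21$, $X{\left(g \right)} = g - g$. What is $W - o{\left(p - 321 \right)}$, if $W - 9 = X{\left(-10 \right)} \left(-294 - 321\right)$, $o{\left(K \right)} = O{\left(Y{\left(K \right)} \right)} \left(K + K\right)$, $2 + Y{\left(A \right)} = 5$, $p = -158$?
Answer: $-20109$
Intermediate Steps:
$X{\left(g \right)} = 0$
$Y{\left(A \right)} = 3$ ($Y{\left(A \right)} = -2 + 5 = 3$)
$o{\left(K \right)} = - 42 K$ ($o{\left(K \right)} = - 21 \left(K + K\right) = - 21 \cdot 2 K = - 42 K$)
$W = 9$ ($W = 9 + 0 \left(-294 - 321\right) = 9 + 0 \left(-615\right) = 9 + 0 = 9$)
$W - o{\left(p - 321 \right)} = 9 - - 42 \left(-158 - 321\right) = 9 - \left(-42\right) \left(-479\right) = 9 - 20118 = -20109$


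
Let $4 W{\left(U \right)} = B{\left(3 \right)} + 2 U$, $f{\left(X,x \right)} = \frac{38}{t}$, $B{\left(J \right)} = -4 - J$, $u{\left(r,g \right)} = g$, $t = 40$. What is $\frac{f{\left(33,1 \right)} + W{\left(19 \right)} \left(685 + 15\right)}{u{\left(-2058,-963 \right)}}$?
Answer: $- \frac{36173}{6420} \approx -5.6344$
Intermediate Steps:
$f{\left(X,x \right)} = \frac{19}{20}$ ($f{\left(X,x \right)} = \frac{38}{40} = 38 \cdot \frac{1}{40} = \frac{19}{20}$)
$W{\left(U \right)} = - \frac{7}{4} + \frac{U}{2}$ ($W{\left(U \right)} = \frac{\left(-4 - 3\right) + 2 U}{4} = \frac{-7 + 2 U}{4} = - \frac{7}{4} + \frac{U}{2}$)
$\frac{f{\left(33,1 \right)} + W{\left(19 \right)} \left(685 + 15\right)}{u{\left(-2058,-963 \right)}} = \frac{\frac{19}{20} + \left(- \frac{7}{4} + \frac{1}{2} \cdot 19\right) \left(685 + 15\right)}{-963} = \left(\frac{19}{20} + \left(- \frac{7}{4} + \frac{19}{2}\right) 700\right) \left(- \frac{1}{963}\right) = \left(\frac{19}{20} + \frac{31}{4} \cdot 700\right) \left(- \frac{1}{963}\right) = \left(\frac{19}{20} + 5425\right) \left(- \frac{1}{963}\right) = \frac{108519}{20} \left(- \frac{1}{963}\right) = - \frac{36173}{6420}$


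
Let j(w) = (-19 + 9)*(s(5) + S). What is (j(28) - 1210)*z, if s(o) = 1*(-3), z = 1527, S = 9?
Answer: -1939290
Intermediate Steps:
s(o) = -3
j(w) = -60 (j(w) = (-19 + 9)*(-3 + 9) = -10*6 = -60)
(j(28) - 1210)*z = (-60 - 1210)*1527 = -1270*1527 = -1939290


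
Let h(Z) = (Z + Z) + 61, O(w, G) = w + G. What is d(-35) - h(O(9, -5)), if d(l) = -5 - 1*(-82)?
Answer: 8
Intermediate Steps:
O(w, G) = G + w
h(Z) = 61 + 2*Z (h(Z) = 2*Z + 61 = 61 + 2*Z)
d(l) = 77 (d(l) = -5 + 82 = 77)
d(-35) - h(O(9, -5)) = 77 - (61 + 2*(-5 + 9)) = 77 - (61 + 2*4) = 77 - (61 + 8) = 77 - 1*69 = 77 - 69 = 8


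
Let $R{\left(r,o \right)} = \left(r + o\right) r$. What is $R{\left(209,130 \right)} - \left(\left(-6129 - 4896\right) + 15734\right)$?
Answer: $66142$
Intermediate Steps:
$R{\left(r,o \right)} = r \left(o + r\right)$ ($R{\left(r,o \right)} = \left(o + r\right) r = r \left(o + r\right)$)
$R{\left(209,130 \right)} - \left(\left(-6129 - 4896\right) + 15734\right) = 209 \left(130 + 209\right) - \left(\left(-6129 - 4896\right) + 15734\right) = 209 \cdot 339 - \left(\left(-6129 - 4896\right) + 15734\right) = 70851 - \left(\left(-6129 - 4896\right) + 15734\right) = 70851 - \left(-11025 + 15734\right) = 70851 - 4709 = 66142$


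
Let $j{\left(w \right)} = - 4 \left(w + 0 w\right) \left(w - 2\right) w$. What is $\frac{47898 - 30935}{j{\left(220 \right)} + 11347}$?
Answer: $- \frac{16963}{42193453} \approx -0.00040203$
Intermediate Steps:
$j{\left(w \right)} = - 4 w^{2} \left(-2 + w\right)$ ($j{\left(w \right)} = - 4 \left(w + 0\right) \left(-2 + w\right) w = - 4 w \left(-2 + w\right) w = - 4 w^{2} \left(-2 + w\right)$)
$\frac{47898 - 30935}{j{\left(220 \right)} + 11347} = \frac{47898 - 30935}{4 \cdot 220^{2} \left(2 - 220\right) + 11347} = \frac{16963}{4 \cdot 48400 \left(2 - 220\right) + 11347} = \frac{16963}{4 \cdot 48400 \left(-218\right) + 11347} = \frac{16963}{-42204800 + 11347} = \frac{16963}{-42193453} = 16963 \left(- \frac{1}{42193453}\right) = - \frac{16963}{42193453}$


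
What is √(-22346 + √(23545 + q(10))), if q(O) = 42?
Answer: √(-22346 + √23587) ≈ 148.97*I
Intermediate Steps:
√(-22346 + √(23545 + q(10))) = √(-22346 + √(23545 + 42)) = √(-22346 + √23587)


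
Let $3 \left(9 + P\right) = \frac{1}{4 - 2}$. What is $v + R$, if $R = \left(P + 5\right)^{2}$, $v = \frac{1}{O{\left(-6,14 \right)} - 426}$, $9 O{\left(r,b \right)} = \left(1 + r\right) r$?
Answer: $\frac{83833}{5706} \approx 14.692$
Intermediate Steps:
$O{\left(r,b \right)} = \frac{r \left(1 + r\right)}{9}$ ($O{\left(r,b \right)} = \frac{\left(1 + r\right) r}{9} = \frac{r \left(1 + r\right)}{9}$)
$v = - \frac{3}{1268}$ ($v = \frac{1}{\frac{1}{9} \left(-6\right) \left(1 - 6\right) - 426} = \frac{1}{\frac{1}{9} \left(-6\right) \left(-5\right) - 426} = \frac{1}{\frac{10}{3} - 426} = \frac{1}{- \frac{1268}{3}} = - \frac{3}{1268} \approx -0.0023659$)
$P = - \frac{53}{6}$ ($P = -9 + \frac{1}{3 \left(4 - 2\right)} = -9 + \frac{1}{3 \cdot 2} = -9 + \frac{1}{3} \cdot \frac{1}{2} = -9 + \frac{1}{6} = - \frac{53}{6} \approx -8.8333$)
$R = \frac{529}{36}$ ($R = \left(- \frac{53}{6} + 5\right)^{2} = \left(- \frac{23}{6}\right)^{2} = \frac{529}{36} \approx 14.694$)
$v + R = - \frac{3}{1268} + \frac{529}{36} = \frac{83833}{5706}$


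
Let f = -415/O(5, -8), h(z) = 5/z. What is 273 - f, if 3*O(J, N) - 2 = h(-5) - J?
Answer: -153/4 ≈ -38.250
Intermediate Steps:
O(J, N) = ⅓ - J/3 (O(J, N) = ⅔ + (5/(-5) - J)/3 = ⅔ + (5*(-⅕) - J)/3 = ⅔ + (-1 - J)/3 = ⅔ + (-⅓ - J/3) = ⅓ - J/3)
f = 1245/4 (f = -415/(⅓ - ⅓*5) = -415/(⅓ - 5/3) = -415/(-4/3) = -415*(-¾) = 1245/4 ≈ 311.25)
273 - f = 273 - 1*1245/4 = 273 - 1245/4 = -153/4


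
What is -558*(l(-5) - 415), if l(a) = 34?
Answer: 212598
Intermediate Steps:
-558*(l(-5) - 415) = -558*(34 - 415) = -558*(-381) = 212598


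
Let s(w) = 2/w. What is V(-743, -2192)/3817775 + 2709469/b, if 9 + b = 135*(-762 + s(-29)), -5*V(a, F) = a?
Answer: -1499898519729452/56956640758875 ≈ -26.334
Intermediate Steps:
V(a, F) = -a/5
b = -2983761/29 (b = -9 + 135*(-762 + 2/(-29)) = -9 + 135*(-762 + 2*(-1/29)) = -9 + 135*(-762 - 2/29) = -9 + 135*(-22100/29) = -9 - 2983500/29 = -2983761/29 ≈ -1.0289e+5)
V(-743, -2192)/3817775 + 2709469/b = -⅕*(-743)/3817775 + 2709469/(-2983761/29) = (743/5)*(1/3817775) + 2709469*(-29/2983761) = 743/19088875 - 78574601/2983761 = -1499898519729452/56956640758875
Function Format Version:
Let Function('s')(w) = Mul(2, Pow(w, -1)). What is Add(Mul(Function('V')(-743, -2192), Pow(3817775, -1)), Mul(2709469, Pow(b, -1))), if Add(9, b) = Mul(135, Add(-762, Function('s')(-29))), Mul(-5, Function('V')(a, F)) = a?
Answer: Rational(-1499898519729452, 56956640758875) ≈ -26.334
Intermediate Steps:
Function('V')(a, F) = Mul(Rational(-1, 5), a)
b = Rational(-2983761, 29) (b = Add(-9, Mul(135, Add(-762, Mul(2, Pow(-29, -1))))) = Add(-9, Mul(135, Add(-762, Mul(2, Rational(-1, 29))))) = Add(-9, Mul(135, Add(-762, Rational(-2, 29)))) = Add(-9, Mul(135, Rational(-22100, 29))) = Add(-9, Rational(-2983500, 29)) = Rational(-2983761, 29) ≈ -1.0289e+5)
Add(Mul(Function('V')(-743, -2192), Pow(3817775, -1)), Mul(2709469, Pow(b, -1))) = Add(Mul(Mul(Rational(-1, 5), -743), Pow(3817775, -1)), Mul(2709469, Pow(Rational(-2983761, 29), -1))) = Add(Mul(Rational(743, 5), Rational(1, 3817775)), Mul(2709469, Rational(-29, 2983761))) = Add(Rational(743, 19088875), Rational(-78574601, 2983761)) = Rational(-1499898519729452, 56956640758875)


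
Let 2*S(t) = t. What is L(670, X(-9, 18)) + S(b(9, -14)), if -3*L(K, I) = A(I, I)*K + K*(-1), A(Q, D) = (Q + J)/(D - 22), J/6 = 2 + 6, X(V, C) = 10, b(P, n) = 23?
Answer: 23657/18 ≈ 1314.3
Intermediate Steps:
S(t) = t/2
J = 48 (J = 6*(2 + 6) = 6*8 = 48)
A(Q, D) = (48 + Q)/(-22 + D) (A(Q, D) = (Q + 48)/(D - 22) = (48 + Q)/(-22 + D))
L(K, I) = K/3 - K*(48 + I)/(3*(-22 + I)) (L(K, I) = -(((48 + I)/(-22 + I))*K + K*(-1))/3 = -(K*(48 + I)/(-22 + I) - K)/3 = -(-K + K*(48 + I)/(-22 + I))/3 = K/3 - K*(48 + I)/(3*(-22 + I)))
L(670, X(-9, 18)) + S(b(9, -14)) = -70*670/(-66 + 3*10) + (1/2)*23 = -70*670/(-66 + 30) + 23/2 = -70*670/(-36) + 23/2 = -70*670*(-1/36) + 23/2 = 11725/9 + 23/2 = 23657/18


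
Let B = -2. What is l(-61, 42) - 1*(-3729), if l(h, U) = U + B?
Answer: 3769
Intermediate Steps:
l(h, U) = -2 + U (l(h, U) = U - 2 = -2 + U)
l(-61, 42) - 1*(-3729) = (-2 + 42) - 1*(-3729) = 40 + 3729 = 3769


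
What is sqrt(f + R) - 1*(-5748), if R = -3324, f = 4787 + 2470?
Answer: 5748 + 3*sqrt(437) ≈ 5810.7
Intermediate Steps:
f = 7257
sqrt(f + R) - 1*(-5748) = sqrt(7257 - 3324) - 1*(-5748) = sqrt(3933) + 5748 = 3*sqrt(437) + 5748 = 5748 + 3*sqrt(437)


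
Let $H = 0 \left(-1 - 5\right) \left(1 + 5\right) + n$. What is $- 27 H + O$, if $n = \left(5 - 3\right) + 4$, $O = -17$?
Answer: $-179$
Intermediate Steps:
$n = 6$ ($n = 2 + 4 = 6$)
$H = 6$ ($H = 0 \left(-1 - 5\right) \left(1 + 5\right) + 6 = 0 \left(\left(-6\right) 6\right) + 6 = 0 \left(-36\right) + 6 = 0 + 6 = 6$)
$- 27 H + O = \left(-27\right) 6 - 17 = -162 - 17 = -179$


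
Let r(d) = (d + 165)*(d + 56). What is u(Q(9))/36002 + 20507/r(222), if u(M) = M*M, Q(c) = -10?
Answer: 374525807/1936655586 ≈ 0.19339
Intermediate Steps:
r(d) = (56 + d)*(165 + d) (r(d) = (165 + d)*(56 + d) = (56 + d)*(165 + d))
u(M) = M²
u(Q(9))/36002 + 20507/r(222) = (-10)²/36002 + 20507/(9240 + 222² + 221*222) = 100*(1/36002) + 20507/(9240 + 49284 + 49062) = 50/18001 + 20507/107586 = 374525807/1936655586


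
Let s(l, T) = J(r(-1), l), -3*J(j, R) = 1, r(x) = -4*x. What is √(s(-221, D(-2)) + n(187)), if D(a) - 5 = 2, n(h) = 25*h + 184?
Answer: 4*√2733/3 ≈ 69.704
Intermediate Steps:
n(h) = 184 + 25*h
J(j, R) = -⅓ (J(j, R) = -⅓*1 = -⅓)
D(a) = 7 (D(a) = 5 + 2 = 7)
s(l, T) = -⅓
√(s(-221, D(-2)) + n(187)) = √(-⅓ + (184 + 25*187)) = √(-⅓ + (184 + 4675)) = √(-⅓ + 4859) = √(14576/3) = 4*√2733/3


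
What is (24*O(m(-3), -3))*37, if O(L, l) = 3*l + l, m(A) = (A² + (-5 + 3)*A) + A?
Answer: -10656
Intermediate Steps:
m(A) = A² - A (m(A) = (A² - 2*A) + A = A² - A)
O(L, l) = 4*l
(24*O(m(-3), -3))*37 = (24*(4*(-3)))*37 = (24*(-12))*37 = -288*37 = -10656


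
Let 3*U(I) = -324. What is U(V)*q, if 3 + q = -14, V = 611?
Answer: 1836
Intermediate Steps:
U(I) = -108 (U(I) = (1/3)*(-324) = -108)
q = -17 (q = -3 - 14 = -17)
U(V)*q = -108*(-17) = 1836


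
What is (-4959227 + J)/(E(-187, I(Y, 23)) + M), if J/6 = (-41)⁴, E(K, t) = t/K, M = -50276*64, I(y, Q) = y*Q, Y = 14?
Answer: -2243128393/601703490 ≈ -3.7280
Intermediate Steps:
I(y, Q) = Q*y
M = -3217664
J = 16954566 (J = 6*(-41)⁴ = 6*2825761 = 16954566)
(-4959227 + J)/(E(-187, I(Y, 23)) + M) = (-4959227 + 16954566)/((23*14)/(-187) - 3217664) = 11995339/(322*(-1/187) - 3217664) = 11995339/(-322/187 - 3217664) = 11995339/(-601703490/187) = 11995339*(-187/601703490) = -2243128393/601703490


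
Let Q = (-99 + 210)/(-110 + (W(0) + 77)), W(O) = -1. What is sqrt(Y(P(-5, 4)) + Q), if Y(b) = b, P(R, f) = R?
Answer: I*sqrt(9554)/34 ≈ 2.8748*I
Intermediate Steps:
Q = -111/34 (Q = (-99 + 210)/(-110 + (-1 + 77)) = 111/(-110 + 76) = 111/(-34) = 111*(-1/34) = -111/34 ≈ -3.2647)
sqrt(Y(P(-5, 4)) + Q) = sqrt(-5 - 111/34) = sqrt(-281/34) = I*sqrt(9554)/34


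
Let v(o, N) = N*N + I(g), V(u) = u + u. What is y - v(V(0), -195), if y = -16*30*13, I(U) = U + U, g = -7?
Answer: -44251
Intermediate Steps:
V(u) = 2*u
I(U) = 2*U
v(o, N) = -14 + N² (v(o, N) = N*N + 2*(-7) = N² - 14 = -14 + N²)
y = -6240 (y = -480*13 = -6240)
y - v(V(0), -195) = -6240 - (-14 + (-195)²) = -6240 - (-14 + 38025) = -6240 - 1*38011 = -6240 - 38011 = -44251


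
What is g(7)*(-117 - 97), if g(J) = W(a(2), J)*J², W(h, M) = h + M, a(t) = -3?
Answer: -41944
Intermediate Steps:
W(h, M) = M + h
g(J) = J²*(-3 + J) (g(J) = (J - 3)*J² = (-3 + J)*J² = J²*(-3 + J))
g(7)*(-117 - 97) = (7²*(-3 + 7))*(-117 - 97) = (49*4)*(-214) = 196*(-214) = -41944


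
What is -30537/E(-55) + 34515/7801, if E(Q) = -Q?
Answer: -236320812/429055 ≈ -550.79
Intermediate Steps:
-30537/E(-55) + 34515/7801 = -30537/((-1*(-55))) + 34515/7801 = -30537/55 + 34515*(1/7801) = -30537*1/55 + 34515/7801 = -30537/55 + 34515/7801 = -236320812/429055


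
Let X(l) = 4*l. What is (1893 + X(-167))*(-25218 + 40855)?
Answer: 19155325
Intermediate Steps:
(1893 + X(-167))*(-25218 + 40855) = (1893 + 4*(-167))*(-25218 + 40855) = (1893 - 668)*15637 = 1225*15637 = 19155325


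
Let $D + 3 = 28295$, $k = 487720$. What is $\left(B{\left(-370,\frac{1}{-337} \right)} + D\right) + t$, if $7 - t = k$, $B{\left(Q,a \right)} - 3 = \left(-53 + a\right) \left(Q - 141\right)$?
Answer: $- \frac{145696384}{337} \approx -4.3233 \cdot 10^{5}$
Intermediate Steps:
$B{\left(Q,a \right)} = 3 + \left(-141 + Q\right) \left(-53 + a\right)$ ($B{\left(Q,a \right)} = 3 + \left(-53 + a\right) \left(Q - 141\right) = 3 + \left(-53 + a\right) \left(-141 + Q\right) = 3 + \left(-141 + Q\right) \left(-53 + a\right)$)
$D = 28292$ ($D = -3 + 28295 = 28292$)
$t = -487713$ ($t = 7 - 487720 = -487713$)
$\left(B{\left(-370,\frac{1}{-337} \right)} + D\right) + t = \left(\left(7476 - \frac{141}{-337} - -19610 - \frac{370}{-337}\right) + 28292\right) - 487713 = \left(\left(7476 - - \frac{141}{337} + 19610 - - \frac{370}{337}\right) + 28292\right) - 487713 = \left(\left(7476 + \frac{141}{337} + 19610 + \frac{370}{337}\right) + 28292\right) - 487713 = \left(\frac{9128493}{337} + 28292\right) - 487713 = \frac{18662897}{337} - 487713 = - \frac{145696384}{337}$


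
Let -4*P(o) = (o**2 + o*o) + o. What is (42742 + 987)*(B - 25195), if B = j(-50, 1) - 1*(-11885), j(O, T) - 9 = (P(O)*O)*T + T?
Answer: 2124136175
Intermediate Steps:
P(o) = -o**2/2 - o/4 (P(o) = -((o**2 + o*o) + o)/4 = -((o**2 + o**2) + o)/4 = -(2*o**2 + o)/4 = -(o + 2*o**2)/4 = -o**2/2 - o/4)
j(O, T) = 9 + T - T*O**2*(1 + 2*O)/4 (j(O, T) = 9 + (((-O*(1 + 2*O)/4)*O)*T + T) = 9 + ((-O**2*(1 + 2*O)/4)*T + T) = 9 + (-T*O**2*(1 + 2*O)/4 + T) = 9 + (T - T*O**2*(1 + 2*O)/4) = 9 + T - T*O**2*(1 + 2*O)/4)
B = 73770 (B = (9 + 1 - 1/4*1*(-50)**2*(1 + 2*(-50))) - 1*(-11885) = (9 + 1 - 1/4*1*2500*(1 - 100)) + 11885 = (9 + 1 - 1/4*1*2500*(-99)) + 11885 = (9 + 1 + 61875) + 11885 = 61885 + 11885 = 73770)
(42742 + 987)*(B - 25195) = (42742 + 987)*(73770 - 25195) = 43729*48575 = 2124136175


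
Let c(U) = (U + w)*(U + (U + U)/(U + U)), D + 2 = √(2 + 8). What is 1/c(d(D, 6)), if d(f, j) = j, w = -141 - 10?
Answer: -1/1015 ≈ -0.00098522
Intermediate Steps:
w = -151
D = -2 + √10 (D = -2 + √(2 + 8) = -2 + √10 ≈ 1.1623)
c(U) = (1 + U)*(-151 + U) (c(U) = (U - 151)*(U + (U + U)/(U + U)) = (-151 + U)*(U + (2*U)/((2*U))) = (-151 + U)*(U + (2*U)*(1/(2*U))) = (-151 + U)*(U + 1) = (-151 + U)*(1 + U) = (1 + U)*(-151 + U))
1/c(d(D, 6)) = 1/(-151 + 6² - 150*6) = 1/(-151 + 36 - 900) = 1/(-1015) = -1/1015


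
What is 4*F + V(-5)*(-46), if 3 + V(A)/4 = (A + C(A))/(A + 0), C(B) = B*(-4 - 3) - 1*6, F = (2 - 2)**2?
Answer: 7176/5 ≈ 1435.2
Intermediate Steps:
F = 0 (F = 0**2 = 0)
C(B) = -6 - 7*B (C(B) = B*(-7) - 6 = -7*B - 6 = -6 - 7*B)
V(A) = -12 + 4*(-6 - 6*A)/A (V(A) = -12 + 4*((A + (-6 - 7*A))/(A + 0)) = -12 + 4*((-6 - 6*A)/A) = -12 + 4*(-6 - 6*A)/A)
4*F + V(-5)*(-46) = 4*0 + (-36 - 24/(-5))*(-46) = 0 + (-36 - 24*(-1/5))*(-46) = 0 + (-36 + 24/5)*(-46) = 0 - 156/5*(-46) = 0 + 7176/5 = 7176/5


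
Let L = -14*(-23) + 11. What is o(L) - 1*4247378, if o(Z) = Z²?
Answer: -4136489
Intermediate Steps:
L = 333 (L = 322 + 11 = 333)
o(L) - 1*4247378 = 333² - 1*4247378 = 110889 - 4247378 = -4136489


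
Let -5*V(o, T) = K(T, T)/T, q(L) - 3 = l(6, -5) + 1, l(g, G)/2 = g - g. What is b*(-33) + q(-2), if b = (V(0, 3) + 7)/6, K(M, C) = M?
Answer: -167/5 ≈ -33.400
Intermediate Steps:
l(g, G) = 0 (l(g, G) = 2*(g - g) = 2*0 = 0)
q(L) = 4 (q(L) = 3 + (0 + 1) = 3 + 1 = 4)
V(o, T) = -⅕ (V(o, T) = -T/(5*T) = -⅕*1 = -⅕)
b = 17/15 (b = (-⅕ + 7)/6 = (34/5)*(⅙) = 17/15 ≈ 1.1333)
b*(-33) + q(-2) = (17/15)*(-33) + 4 = -187/5 + 4 = -167/5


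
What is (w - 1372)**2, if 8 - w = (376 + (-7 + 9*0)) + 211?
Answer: 3779136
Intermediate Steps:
w = -572 (w = 8 - ((376 + (-7 + 9*0)) + 211) = 8 - ((376 + (-7 + 0)) + 211) = 8 - ((376 - 7) + 211) = 8 - (369 + 211) = 8 - 1*580 = 8 - 580 = -572)
(w - 1372)**2 = (-572 - 1372)**2 = (-1944)**2 = 3779136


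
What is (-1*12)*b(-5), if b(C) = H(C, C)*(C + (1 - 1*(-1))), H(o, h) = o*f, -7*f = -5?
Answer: -900/7 ≈ -128.57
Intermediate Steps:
f = 5/7 (f = -⅐*(-5) = 5/7 ≈ 0.71429)
H(o, h) = 5*o/7 (H(o, h) = o*(5/7) = 5*o/7)
b(C) = 5*C*(2 + C)/7 (b(C) = (5*C/7)*(C + (1 - 1*(-1))) = (5*C/7)*(C + (1 + 1)) = (5*C/7)*(C + 2) = (5*C/7)*(2 + C) = 5*C*(2 + C)/7)
(-1*12)*b(-5) = (-1*12)*((5/7)*(-5)*(2 - 5)) = -60*(-5)*(-3)/7 = -12*75/7 = -900/7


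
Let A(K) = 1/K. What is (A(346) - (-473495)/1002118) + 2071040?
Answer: 179524430233127/86683207 ≈ 2.0710e+6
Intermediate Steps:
(A(346) - (-473495)/1002118) + 2071040 = (1/346 - (-473495)/1002118) + 2071040 = (1/346 - 1*(-473495/1002118)) + 2071040 = (1/346 + 473495/1002118) + 2071040 = 41207847/86683207 + 2071040 = 179524430233127/86683207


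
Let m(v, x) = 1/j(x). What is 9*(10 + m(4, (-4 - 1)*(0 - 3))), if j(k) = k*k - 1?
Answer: 20169/224 ≈ 90.040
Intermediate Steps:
j(k) = -1 + k² (j(k) = k² - 1 = -1 + k²)
m(v, x) = 1/(-1 + x²)
9*(10 + m(4, (-4 - 1)*(0 - 3))) = 9*(10 + 1/(-1 + ((-4 - 1)*(0 - 3))²)) = 9*(10 + 1/(-1 + (-5*(-3))²)) = 9*(10 + 1/(-1 + 15²)) = 9*(10 + 1/(-1 + 225)) = 9*(10 + 1/224) = 9*(2241/224) = 20169/224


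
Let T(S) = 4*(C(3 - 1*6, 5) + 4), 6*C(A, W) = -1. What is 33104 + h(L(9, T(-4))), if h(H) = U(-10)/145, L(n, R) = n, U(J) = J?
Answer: 960014/29 ≈ 33104.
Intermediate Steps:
C(A, W) = -1/6 (C(A, W) = (1/6)*(-1) = -1/6)
T(S) = 46/3 (T(S) = 4*(-1/6 + 4) = 4*(23/6) = 46/3)
h(H) = -2/29 (h(H) = -10/145 = -10*1/145 = -2/29)
33104 + h(L(9, T(-4))) = 33104 - 2/29 = 960014/29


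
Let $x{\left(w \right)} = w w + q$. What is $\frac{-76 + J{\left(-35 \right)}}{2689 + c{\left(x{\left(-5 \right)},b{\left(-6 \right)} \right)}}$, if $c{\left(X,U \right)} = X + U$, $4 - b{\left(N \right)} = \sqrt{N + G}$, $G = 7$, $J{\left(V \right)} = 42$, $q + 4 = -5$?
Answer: $- \frac{17}{1354} \approx -0.012555$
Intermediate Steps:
$q = -9$ ($q = -4 - 5 = -9$)
$x{\left(w \right)} = -9 + w^{2}$ ($x{\left(w \right)} = w w - 9 = w^{2} - 9 = -9 + w^{2}$)
$b{\left(N \right)} = 4 - \sqrt{7 + N}$ ($b{\left(N \right)} = 4 - \sqrt{N + 7} = 4 - \sqrt{7 + N}$)
$c{\left(X,U \right)} = U + X$
$\frac{-76 + J{\left(-35 \right)}}{2689 + c{\left(x{\left(-5 \right)},b{\left(-6 \right)} \right)}} = \frac{-76 + 42}{2689 - \left(5 - 25 + \sqrt{7 - 6}\right)} = - \frac{34}{2689 + \left(\left(4 - \sqrt{1}\right) + \left(-9 + 25\right)\right)} = - \frac{34}{2689 + \left(\left(4 - 1\right) + 16\right)} = - \frac{34}{2689 + \left(3 + 16\right)} = - \frac{34}{2689 + 19} = - \frac{34}{2708} = \left(-34\right) \frac{1}{2708} = - \frac{17}{1354}$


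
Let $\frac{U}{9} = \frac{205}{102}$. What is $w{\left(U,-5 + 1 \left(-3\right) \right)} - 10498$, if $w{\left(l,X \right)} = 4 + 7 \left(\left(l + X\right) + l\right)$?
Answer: $- \frac{175045}{17} \approx -10297.0$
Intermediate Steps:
$U = \frac{615}{34}$ ($U = 9 \cdot \frac{205}{102} = \frac{615}{34} \approx 18.088$)
$w{\left(l,X \right)} = 4 + 7 X + 14 l$ ($w{\left(l,X \right)} = 4 + 7 \left(\left(X + l\right) + l\right) = 4 + 7 \left(X + 2 l\right) = 4 + \left(7 X + 14 l\right) = 4 + 7 X + 14 l$)
$w{\left(U,-5 + 1 \left(-3\right) \right)} - 10498 = \left(4 + 7 \left(-5 + 1 \left(-3\right)\right) + 14 \cdot \frac{615}{34}\right) - 10498 = \left(4 + 7 \left(-5 - 3\right) + \frac{4305}{17}\right) - 10498 = \left(4 + 7 \left(-8\right) + \frac{4305}{17}\right) - 10498 = \left(4 - 56 + \frac{4305}{17}\right) - 10498 = \frac{3421}{17} - 10498 = - \frac{175045}{17}$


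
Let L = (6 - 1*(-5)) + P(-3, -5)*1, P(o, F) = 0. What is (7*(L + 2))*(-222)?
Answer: -20202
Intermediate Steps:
L = 11 (L = (6 - 1*(-5)) + 0*1 = (6 + 5) + 0 = 11 + 0 = 11)
(7*(L + 2))*(-222) = (7*(11 + 2))*(-222) = (7*13)*(-222) = 91*(-222) = -20202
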